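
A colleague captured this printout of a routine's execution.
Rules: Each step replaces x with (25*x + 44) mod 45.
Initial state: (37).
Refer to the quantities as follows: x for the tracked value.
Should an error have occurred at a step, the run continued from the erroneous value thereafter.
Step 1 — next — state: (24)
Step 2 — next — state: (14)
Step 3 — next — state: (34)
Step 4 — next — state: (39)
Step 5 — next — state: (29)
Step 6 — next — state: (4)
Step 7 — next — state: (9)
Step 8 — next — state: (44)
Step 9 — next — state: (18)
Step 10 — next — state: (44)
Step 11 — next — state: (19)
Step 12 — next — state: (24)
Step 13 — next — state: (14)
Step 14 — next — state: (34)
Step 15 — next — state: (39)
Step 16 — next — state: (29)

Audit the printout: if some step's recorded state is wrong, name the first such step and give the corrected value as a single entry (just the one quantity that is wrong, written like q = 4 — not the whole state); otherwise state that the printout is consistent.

step 9, x = 19

1. x = (25*37 + 44) mod 45 = 24 (checks out)
2. x = (25*24 + 44) mod 45 = 14 (in agreement)
3. x = (25*14 + 44) mod 45 = 34 (checks out)
4. x = (25*34 + 44) mod 45 = 39 (in agreement)
5. x = (25*39 + 44) mod 45 = 29 (verified)
6. x = (25*29 + 44) mod 45 = 4 (agrees with the printout)
7. x = (25*4 + 44) mod 45 = 9 (checks out)
8. x = (25*9 + 44) mod 45 = 44 (verified)
9. x = (25*44 + 44) mod 45 = 19 (a discrepancy with the printout)
The earliest wrong entry is at step 9: it should read x = 19.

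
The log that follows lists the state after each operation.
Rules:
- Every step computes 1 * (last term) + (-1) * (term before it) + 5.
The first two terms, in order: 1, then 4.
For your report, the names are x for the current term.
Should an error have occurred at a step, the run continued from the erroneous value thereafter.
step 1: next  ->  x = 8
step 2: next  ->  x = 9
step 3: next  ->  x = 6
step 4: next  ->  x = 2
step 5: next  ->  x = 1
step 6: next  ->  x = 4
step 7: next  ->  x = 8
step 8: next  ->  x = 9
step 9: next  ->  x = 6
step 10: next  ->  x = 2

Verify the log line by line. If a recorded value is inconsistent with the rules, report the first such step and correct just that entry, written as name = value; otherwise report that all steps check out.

Step 1: x = 1*(4) + (-1)*(1) + (5) = 8 — confirmed correct.
Step 2: x = 1*(8) + (-1)*(4) + (5) = 9 — checks out.
Step 3: x = 1*(9) + (-1)*(8) + (5) = 6 — consistent with the log.
Step 4: x = 1*(6) + (-1)*(9) + (5) = 2 — checks out.
Step 5: x = 1*(2) + (-1)*(6) + (5) = 1 — verified.
Step 6: x = 1*(1) + (-1)*(2) + (5) = 4 — matches.
Step 7: x = 1*(4) + (-1)*(1) + (5) = 8 — consistent with the log.
Step 8: x = 1*(8) + (-1)*(4) + (5) = 9 — in agreement.
Step 9: x = 1*(9) + (-1)*(8) + (5) = 6 — matches.
Step 10: x = 1*(6) + (-1)*(9) + (5) = 2 — consistent with the log.
The recomputation confirms every line.

no error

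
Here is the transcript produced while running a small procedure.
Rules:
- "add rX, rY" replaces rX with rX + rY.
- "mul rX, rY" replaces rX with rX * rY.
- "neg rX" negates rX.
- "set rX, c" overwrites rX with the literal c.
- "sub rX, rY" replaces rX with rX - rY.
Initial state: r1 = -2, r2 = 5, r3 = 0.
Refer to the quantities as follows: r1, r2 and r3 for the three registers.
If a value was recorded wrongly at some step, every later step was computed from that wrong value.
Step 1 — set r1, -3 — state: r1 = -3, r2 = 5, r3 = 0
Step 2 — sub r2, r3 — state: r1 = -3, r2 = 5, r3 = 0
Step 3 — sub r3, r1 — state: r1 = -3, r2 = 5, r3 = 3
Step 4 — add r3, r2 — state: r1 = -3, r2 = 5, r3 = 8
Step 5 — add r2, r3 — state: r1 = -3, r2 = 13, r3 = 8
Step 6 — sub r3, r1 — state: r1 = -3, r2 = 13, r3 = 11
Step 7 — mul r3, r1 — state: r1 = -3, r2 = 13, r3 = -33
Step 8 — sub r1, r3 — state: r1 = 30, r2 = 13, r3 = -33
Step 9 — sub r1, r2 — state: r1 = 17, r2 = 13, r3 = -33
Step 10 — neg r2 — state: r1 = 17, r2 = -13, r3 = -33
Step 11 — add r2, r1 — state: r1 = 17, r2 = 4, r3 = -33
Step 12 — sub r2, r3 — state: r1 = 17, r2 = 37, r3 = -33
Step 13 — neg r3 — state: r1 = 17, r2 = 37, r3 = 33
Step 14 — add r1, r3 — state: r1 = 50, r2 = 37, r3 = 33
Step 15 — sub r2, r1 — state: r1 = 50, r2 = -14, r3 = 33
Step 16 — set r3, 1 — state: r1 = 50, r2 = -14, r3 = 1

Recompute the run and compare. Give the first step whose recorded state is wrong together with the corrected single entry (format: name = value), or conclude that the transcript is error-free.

Recomputing the run from the initial state:
step 1: r1 = -3, r2 = 5, r3 = 0
step 2: r1 = -3, r2 = 5, r3 = 0
step 3: r1 = -3, r2 = 5, r3 = 3
step 4: r1 = -3, r2 = 5, r3 = 8
step 5: r1 = -3, r2 = 13, r3 = 8
step 6: r1 = -3, r2 = 13, r3 = 11
step 7: r1 = -3, r2 = 13, r3 = -33
step 8: r1 = 30, r2 = 13, r3 = -33
step 9: r1 = 17, r2 = 13, r3 = -33
step 10: r1 = 17, r2 = -13, r3 = -33
step 11: r1 = 17, r2 = 4, r3 = -33
step 12: r1 = 17, r2 = 37, r3 = -33
step 13: r1 = 17, r2 = 37, r3 = 33
step 14: r1 = 50, r2 = 37, r3 = 33
step 15: r1 = 50, r2 = -13, r3 = 33
step 16: r1 = 50, r2 = -13, r3 = 1
The first disagreement with the transcript is at step 15, where the value should be r2 = -13.

step 15, r2 = -13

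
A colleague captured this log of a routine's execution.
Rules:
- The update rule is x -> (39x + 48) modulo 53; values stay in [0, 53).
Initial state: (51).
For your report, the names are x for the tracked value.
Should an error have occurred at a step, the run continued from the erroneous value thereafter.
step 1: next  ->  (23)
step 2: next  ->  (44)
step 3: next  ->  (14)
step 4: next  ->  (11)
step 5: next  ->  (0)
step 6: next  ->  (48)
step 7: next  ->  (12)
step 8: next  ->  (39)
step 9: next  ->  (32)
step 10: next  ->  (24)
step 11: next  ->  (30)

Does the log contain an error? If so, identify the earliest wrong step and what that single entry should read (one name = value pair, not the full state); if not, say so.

Step 1: x = (39*51 + 48) mod 53 = 23 — agrees with the log.
Step 2: x = (39*23 + 48) mod 53 = 44 — in agreement.
Step 3: x = (39*44 + 48) mod 53 = 15 — not what was recorded.
That makes step 3 the first incorrect line — x = 15 is what it should show.

step 3, x = 15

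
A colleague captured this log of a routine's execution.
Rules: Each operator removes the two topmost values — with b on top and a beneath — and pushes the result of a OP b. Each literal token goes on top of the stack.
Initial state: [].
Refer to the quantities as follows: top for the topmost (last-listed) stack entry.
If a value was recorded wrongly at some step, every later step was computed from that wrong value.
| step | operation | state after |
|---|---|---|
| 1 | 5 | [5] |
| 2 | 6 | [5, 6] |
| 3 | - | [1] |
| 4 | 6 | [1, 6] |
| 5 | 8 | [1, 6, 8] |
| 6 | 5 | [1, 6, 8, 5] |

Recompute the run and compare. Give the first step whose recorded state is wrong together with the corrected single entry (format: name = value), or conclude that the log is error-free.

step 3, top = -1

Step 1: push 5: top = 5 — verified.
Step 2: push 6: top = 6 — confirmed correct.
Step 3: 5 - 6 = -1 — first mismatch against the log.
First deviation found at step 3; the corrected entry is top = -1.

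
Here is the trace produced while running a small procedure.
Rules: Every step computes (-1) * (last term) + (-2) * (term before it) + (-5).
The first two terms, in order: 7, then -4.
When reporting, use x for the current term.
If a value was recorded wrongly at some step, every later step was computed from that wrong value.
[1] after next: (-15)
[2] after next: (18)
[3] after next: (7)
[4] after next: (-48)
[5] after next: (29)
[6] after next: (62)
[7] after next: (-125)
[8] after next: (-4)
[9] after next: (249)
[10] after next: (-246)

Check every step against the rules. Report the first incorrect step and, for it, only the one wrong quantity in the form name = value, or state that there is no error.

Recomputing the run from the initial state:
step 1: x = -15
step 2: x = 18
step 3: x = 7
step 4: x = -48
step 5: x = 29
step 6: x = 62
step 7: x = -125
step 8: x = -4
step 9: x = 249
step 10: x = -246
This matches the trace at every step.

no error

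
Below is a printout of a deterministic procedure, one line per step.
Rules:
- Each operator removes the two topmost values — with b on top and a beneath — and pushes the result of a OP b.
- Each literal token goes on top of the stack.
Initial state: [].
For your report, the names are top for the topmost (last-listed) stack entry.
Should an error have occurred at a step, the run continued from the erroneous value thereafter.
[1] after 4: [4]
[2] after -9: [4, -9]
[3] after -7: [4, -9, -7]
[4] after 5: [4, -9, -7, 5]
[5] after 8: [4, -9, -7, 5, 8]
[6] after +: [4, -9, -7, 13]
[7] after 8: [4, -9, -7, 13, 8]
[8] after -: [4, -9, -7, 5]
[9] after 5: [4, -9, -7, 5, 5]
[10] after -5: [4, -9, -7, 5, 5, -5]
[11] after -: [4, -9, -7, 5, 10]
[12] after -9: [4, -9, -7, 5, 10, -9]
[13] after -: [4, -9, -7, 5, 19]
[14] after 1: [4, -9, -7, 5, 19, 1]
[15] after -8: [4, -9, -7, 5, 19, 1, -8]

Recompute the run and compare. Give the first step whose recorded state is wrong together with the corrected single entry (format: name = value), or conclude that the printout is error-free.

no error

Recomputing the run from the initial state:
step 1: [4]
step 2: [4, -9]
step 3: [4, -9, -7]
step 4: [4, -9, -7, 5]
step 5: [4, -9, -7, 5, 8]
step 6: [4, -9, -7, 13]
step 7: [4, -9, -7, 13, 8]
step 8: [4, -9, -7, 5]
step 9: [4, -9, -7, 5, 5]
step 10: [4, -9, -7, 5, 5, -5]
step 11: [4, -9, -7, 5, 10]
step 12: [4, -9, -7, 5, 10, -9]
step 13: [4, -9, -7, 5, 19]
step 14: [4, -9, -7, 5, 19, 1]
step 15: [4, -9, -7, 5, 19, 1, -8]
This matches the printout at every step.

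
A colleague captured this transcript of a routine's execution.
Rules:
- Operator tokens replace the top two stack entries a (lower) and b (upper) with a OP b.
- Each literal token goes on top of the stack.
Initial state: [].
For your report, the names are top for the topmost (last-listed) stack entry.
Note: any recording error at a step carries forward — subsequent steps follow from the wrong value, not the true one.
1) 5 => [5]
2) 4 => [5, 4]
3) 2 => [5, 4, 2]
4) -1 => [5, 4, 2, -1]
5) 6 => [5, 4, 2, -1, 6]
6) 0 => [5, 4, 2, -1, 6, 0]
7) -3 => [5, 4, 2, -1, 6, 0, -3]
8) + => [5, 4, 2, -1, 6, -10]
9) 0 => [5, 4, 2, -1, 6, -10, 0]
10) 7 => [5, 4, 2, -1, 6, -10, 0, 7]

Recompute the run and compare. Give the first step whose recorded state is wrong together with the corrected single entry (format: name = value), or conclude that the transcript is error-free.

step 8, top = -3

step 1: push 5: top = 5 -> confirmed correct
step 2: push 4: top = 4 -> verified
step 3: push 2: top = 2 -> exactly as logged
step 4: push -1: top = -1 -> same as recorded
step 5: push 6: top = 6 -> in agreement
step 6: push 0: top = 0 -> agrees with the transcript
step 7: push -3: top = -3 -> consistent with the transcript
step 8: 0 + -3 = -3 -> not what was recorded
Conclusion: step 8 carries the first error; the entry should be top = -3.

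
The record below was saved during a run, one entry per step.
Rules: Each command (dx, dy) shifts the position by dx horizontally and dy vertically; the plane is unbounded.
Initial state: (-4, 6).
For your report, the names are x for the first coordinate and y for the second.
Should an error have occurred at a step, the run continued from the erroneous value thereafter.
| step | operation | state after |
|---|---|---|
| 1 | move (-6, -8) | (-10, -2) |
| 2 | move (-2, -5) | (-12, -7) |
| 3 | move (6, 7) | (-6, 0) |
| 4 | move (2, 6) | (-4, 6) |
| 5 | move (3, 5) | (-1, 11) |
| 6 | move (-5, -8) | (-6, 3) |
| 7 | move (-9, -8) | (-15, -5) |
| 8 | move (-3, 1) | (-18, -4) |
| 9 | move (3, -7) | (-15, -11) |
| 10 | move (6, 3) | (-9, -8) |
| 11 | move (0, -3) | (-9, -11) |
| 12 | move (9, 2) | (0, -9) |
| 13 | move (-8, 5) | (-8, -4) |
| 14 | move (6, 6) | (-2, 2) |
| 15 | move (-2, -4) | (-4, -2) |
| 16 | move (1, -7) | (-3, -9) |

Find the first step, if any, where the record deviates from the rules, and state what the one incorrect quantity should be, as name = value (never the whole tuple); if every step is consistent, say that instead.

Step 1: x = -4 + (-6) = -10, y = 6 + (-8) = -2 — in agreement.
Step 2: x = -10 + (-2) = -12, y = -2 + (-5) = -7 — exactly as logged.
Step 3: x = -12 + (6) = -6, y = -7 + (7) = 0 — in agreement.
Step 4: x = -6 + (2) = -4, y = 0 + (6) = 6 — verified.
Step 5: x = -4 + (3) = -1, y = 6 + (5) = 11 — agrees with the record.
Step 6: x = -1 + (-5) = -6, y = 11 + (-8) = 3 — agrees with the record.
Step 7: x = -6 + (-9) = -15, y = 3 + (-8) = -5 — matches.
Step 8: x = -15 + (-3) = -18, y = -5 + (1) = -4 — in agreement.
Step 9: x = -18 + (3) = -15, y = -4 + (-7) = -11 — checks out.
Step 10: x = -15 + (6) = -9, y = -11 + (3) = -8 — no discrepancy.
Step 11: x = -9 + (0) = -9, y = -8 + (-3) = -11 — no discrepancy.
Step 12: x = -9 + (9) = 0, y = -11 + (2) = -9 — consistent with the record.
Step 13: x = 0 + (-8) = -8, y = -9 + (5) = -4 — checks out.
Step 14: x = -8 + (6) = -2, y = -4 + (6) = 2 — verified.
Step 15: x = -2 + (-2) = -4, y = 2 + (-4) = -2 — consistent with the record.
Step 16: x = -4 + (1) = -3, y = -2 + (-7) = -9 — no discrepancy.
The whole run recomputes cleanly — no discrepancies.

no error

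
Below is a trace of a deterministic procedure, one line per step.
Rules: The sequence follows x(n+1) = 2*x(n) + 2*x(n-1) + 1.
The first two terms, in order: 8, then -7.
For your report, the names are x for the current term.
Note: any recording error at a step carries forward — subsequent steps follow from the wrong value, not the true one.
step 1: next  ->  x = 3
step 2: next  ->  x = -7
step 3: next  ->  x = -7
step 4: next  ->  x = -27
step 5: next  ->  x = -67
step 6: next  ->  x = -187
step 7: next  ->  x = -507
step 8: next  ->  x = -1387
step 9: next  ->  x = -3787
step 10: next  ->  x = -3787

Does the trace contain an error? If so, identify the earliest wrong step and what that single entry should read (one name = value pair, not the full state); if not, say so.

step 1: x = 2*(-7) + (2)*(8) + (1) = 3 -> matches
step 2: x = 2*(3) + (2)*(-7) + (1) = -7 -> exactly as logged
step 3: x = 2*(-7) + (2)*(3) + (1) = -7 -> consistent with the trace
step 4: x = 2*(-7) + (2)*(-7) + (1) = -27 -> in agreement
step 5: x = 2*(-27) + (2)*(-7) + (1) = -67 -> same as recorded
step 6: x = 2*(-67) + (2)*(-27) + (1) = -187 -> exactly as logged
step 7: x = 2*(-187) + (2)*(-67) + (1) = -507 -> matches
step 8: x = 2*(-507) + (2)*(-187) + (1) = -1387 -> checks out
step 9: x = 2*(-1387) + (2)*(-507) + (1) = -3787 -> matches
step 10: x = 2*(-3787) + (2)*(-1387) + (1) = -10347 -> this is not what the trace shows
Conclusion: step 10 carries the first error; the entry should be x = -10347.

step 10, x = -10347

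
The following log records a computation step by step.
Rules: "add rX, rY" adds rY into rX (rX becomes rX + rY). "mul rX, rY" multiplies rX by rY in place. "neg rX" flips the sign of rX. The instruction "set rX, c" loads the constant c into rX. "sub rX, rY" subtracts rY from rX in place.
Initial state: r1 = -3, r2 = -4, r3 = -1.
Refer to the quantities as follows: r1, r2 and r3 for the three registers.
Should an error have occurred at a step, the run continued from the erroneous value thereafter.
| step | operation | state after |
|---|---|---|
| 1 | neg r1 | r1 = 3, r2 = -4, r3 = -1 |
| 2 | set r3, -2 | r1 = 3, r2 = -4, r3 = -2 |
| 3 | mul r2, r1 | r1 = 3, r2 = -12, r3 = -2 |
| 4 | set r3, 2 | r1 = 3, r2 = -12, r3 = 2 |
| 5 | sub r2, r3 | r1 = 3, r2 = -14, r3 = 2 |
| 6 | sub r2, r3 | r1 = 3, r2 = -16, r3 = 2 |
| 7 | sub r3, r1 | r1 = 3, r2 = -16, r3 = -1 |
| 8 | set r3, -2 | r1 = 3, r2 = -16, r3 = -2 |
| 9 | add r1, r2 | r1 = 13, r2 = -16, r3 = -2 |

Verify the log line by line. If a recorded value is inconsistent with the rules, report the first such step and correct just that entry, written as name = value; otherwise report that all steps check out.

step 9, r1 = -13

Step 1: r1 = -(-3) = 3 — verified.
Step 2: r3 = -2 — matches.
Step 3: r2 = -4 * 3 = -12 — no discrepancy.
Step 4: r3 = 2 — matches.
Step 5: r2 = -12 - 2 = -14 — no discrepancy.
Step 6: r2 = -14 - 2 = -16 — verified.
Step 7: r3 = 2 - 3 = -1 — checks out.
Step 8: r3 = -2 — in agreement.
Step 9: r1 = 3 + -16 = -13 — first mismatch against the log.
Step 9 is the first one off; corrected, r1 = -13.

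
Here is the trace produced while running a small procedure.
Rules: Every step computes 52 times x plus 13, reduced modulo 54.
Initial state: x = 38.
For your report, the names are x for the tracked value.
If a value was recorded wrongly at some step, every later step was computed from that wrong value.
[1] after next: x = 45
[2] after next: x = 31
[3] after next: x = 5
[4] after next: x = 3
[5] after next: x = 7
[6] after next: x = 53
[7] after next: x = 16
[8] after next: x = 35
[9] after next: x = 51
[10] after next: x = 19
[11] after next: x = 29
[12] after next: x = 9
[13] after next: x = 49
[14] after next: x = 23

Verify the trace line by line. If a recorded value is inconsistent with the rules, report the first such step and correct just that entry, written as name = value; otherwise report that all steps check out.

step 7, x = 15

step 1: x = (52*38 + 13) mod 54 = 45 -> matches
step 2: x = (52*45 + 13) mod 54 = 31 -> confirmed correct
step 3: x = (52*31 + 13) mod 54 = 5 -> exactly as logged
step 4: x = (52*5 + 13) mod 54 = 3 -> verified
step 5: x = (52*3 + 13) mod 54 = 7 -> exactly as logged
step 6: x = (52*7 + 13) mod 54 = 53 -> checks out
step 7: x = (52*53 + 13) mod 54 = 15 -> first mismatch against the trace
The earliest wrong entry is at step 7: it should read x = 15.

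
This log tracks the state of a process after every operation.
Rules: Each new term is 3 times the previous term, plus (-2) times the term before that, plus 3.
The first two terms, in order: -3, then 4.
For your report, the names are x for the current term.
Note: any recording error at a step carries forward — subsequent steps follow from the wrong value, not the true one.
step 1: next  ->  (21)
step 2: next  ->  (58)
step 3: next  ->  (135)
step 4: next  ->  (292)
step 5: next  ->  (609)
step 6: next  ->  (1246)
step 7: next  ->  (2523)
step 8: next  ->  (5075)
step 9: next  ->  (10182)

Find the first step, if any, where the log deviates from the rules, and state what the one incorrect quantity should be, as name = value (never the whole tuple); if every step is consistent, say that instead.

step 8, x = 5080

step 1: x = 3*(4) + (-2)*(-3) + (3) = 21 -> verified
step 2: x = 3*(21) + (-2)*(4) + (3) = 58 -> matches
step 3: x = 3*(58) + (-2)*(21) + (3) = 135 -> checks out
step 4: x = 3*(135) + (-2)*(58) + (3) = 292 -> confirmed correct
step 5: x = 3*(292) + (-2)*(135) + (3) = 609 -> matches
step 6: x = 3*(609) + (-2)*(292) + (3) = 1246 -> same as recorded
step 7: x = 3*(1246) + (-2)*(609) + (3) = 2523 -> checks out
step 8: x = 3*(2523) + (-2)*(1246) + (3) = 5080 -> the recorded entry deviates here
That makes step 8 the first incorrect line — x = 5080 is what it should show.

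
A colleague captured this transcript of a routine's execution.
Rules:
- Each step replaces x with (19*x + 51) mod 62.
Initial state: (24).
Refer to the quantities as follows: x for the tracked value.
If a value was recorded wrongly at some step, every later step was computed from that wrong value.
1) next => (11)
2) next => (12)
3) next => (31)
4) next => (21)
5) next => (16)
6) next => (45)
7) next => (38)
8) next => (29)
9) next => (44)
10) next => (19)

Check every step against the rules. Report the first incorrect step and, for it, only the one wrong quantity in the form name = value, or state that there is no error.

Recomputing the run from the initial state:
step 1: x = 11
step 2: x = 12
step 3: x = 31
step 4: x = 20
step 5: x = 59
step 6: x = 56
step 7: x = 61
step 8: x = 32
step 9: x = 39
step 10: x = 48
The first disagreement with the transcript is at step 4, where the value should be x = 20.

step 4, x = 20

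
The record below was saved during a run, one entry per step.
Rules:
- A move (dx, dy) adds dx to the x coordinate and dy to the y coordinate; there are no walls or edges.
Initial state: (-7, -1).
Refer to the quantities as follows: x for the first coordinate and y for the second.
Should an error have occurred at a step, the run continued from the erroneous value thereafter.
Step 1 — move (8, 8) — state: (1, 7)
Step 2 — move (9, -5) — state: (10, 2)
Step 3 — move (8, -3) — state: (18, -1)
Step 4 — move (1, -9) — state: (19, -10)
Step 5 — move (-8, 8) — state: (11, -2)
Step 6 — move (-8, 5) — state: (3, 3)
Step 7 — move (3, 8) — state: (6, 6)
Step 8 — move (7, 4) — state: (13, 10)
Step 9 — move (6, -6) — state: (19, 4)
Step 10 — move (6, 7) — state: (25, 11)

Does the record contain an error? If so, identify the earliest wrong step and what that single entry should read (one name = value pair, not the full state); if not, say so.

step 7, y = 11

Recomputing the run from the initial state:
step 1: x = 1, y = 7
step 2: x = 10, y = 2
step 3: x = 18, y = -1
step 4: x = 19, y = -10
step 5: x = 11, y = -2
step 6: x = 3, y = 3
step 7: x = 6, y = 11
step 8: x = 13, y = 15
step 9: x = 19, y = 9
step 10: x = 25, y = 16
The first disagreement with the record is at step 7, where the value should be y = 11.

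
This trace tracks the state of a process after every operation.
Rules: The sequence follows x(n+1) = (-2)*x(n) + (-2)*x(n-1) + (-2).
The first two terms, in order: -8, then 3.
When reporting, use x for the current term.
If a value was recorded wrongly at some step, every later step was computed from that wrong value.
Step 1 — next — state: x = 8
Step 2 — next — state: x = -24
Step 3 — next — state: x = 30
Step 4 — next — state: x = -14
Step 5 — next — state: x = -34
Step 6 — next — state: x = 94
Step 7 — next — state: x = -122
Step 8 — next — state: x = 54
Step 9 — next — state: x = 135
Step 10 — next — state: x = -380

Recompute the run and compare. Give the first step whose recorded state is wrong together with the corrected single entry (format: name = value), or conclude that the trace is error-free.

1. x = -2*(3) + (-2)*(-8) + (-2) = 8 (exactly as logged)
2. x = -2*(8) + (-2)*(3) + (-2) = -24 (no discrepancy)
3. x = -2*(-24) + (-2)*(8) + (-2) = 30 (agrees with the trace)
4. x = -2*(30) + (-2)*(-24) + (-2) = -14 (confirmed correct)
5. x = -2*(-14) + (-2)*(30) + (-2) = -34 (same as recorded)
6. x = -2*(-34) + (-2)*(-14) + (-2) = 94 (checks out)
7. x = -2*(94) + (-2)*(-34) + (-2) = -122 (same as recorded)
8. x = -2*(-122) + (-2)*(94) + (-2) = 54 (in agreement)
9. x = -2*(54) + (-2)*(-122) + (-2) = 134 (this is not what the trace shows)
First incorrect step: 9; the correct value is x = 134.

step 9, x = 134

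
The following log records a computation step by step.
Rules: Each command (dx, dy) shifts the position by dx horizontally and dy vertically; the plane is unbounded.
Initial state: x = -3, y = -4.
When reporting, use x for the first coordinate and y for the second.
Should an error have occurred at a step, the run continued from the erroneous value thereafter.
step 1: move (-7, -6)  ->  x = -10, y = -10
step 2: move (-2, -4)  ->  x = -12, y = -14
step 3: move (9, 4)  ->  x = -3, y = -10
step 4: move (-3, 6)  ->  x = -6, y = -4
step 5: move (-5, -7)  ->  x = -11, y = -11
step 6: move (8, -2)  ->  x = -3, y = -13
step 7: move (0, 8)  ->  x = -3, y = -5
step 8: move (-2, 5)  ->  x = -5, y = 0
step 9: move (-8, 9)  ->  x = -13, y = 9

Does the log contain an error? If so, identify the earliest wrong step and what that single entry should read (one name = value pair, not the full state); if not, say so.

no error

Step 1: x = -3 + (-7) = -10, y = -4 + (-6) = -10 — in agreement.
Step 2: x = -10 + (-2) = -12, y = -10 + (-4) = -14 — same as recorded.
Step 3: x = -12 + (9) = -3, y = -14 + (4) = -10 — verified.
Step 4: x = -3 + (-3) = -6, y = -10 + (6) = -4 — exactly as logged.
Step 5: x = -6 + (-5) = -11, y = -4 + (-7) = -11 — verified.
Step 6: x = -11 + (8) = -3, y = -11 + (-2) = -13 — same as recorded.
Step 7: x = -3 + (0) = -3, y = -13 + (8) = -5 — confirmed correct.
Step 8: x = -3 + (-2) = -5, y = -5 + (5) = 0 — matches.
Step 9: x = -5 + (-8) = -13, y = 0 + (9) = 9 — consistent with the log.
The recomputation confirms every line.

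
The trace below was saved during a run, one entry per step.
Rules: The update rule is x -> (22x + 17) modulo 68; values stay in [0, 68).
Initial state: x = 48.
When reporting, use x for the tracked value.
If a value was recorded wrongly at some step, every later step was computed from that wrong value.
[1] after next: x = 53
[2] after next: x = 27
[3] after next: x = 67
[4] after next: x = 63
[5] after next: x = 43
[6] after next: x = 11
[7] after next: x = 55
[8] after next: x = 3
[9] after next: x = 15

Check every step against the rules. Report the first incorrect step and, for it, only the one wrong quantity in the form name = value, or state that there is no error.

no error

step 1: x = (22*48 + 17) mod 68 = 53 -> verified
step 2: x = (22*53 + 17) mod 68 = 27 -> checks out
step 3: x = (22*27 + 17) mod 68 = 67 -> checks out
step 4: x = (22*67 + 17) mod 68 = 63 -> agrees with the trace
step 5: x = (22*63 + 17) mod 68 = 43 -> matches
step 6: x = (22*43 + 17) mod 68 = 11 -> checks out
step 7: x = (22*11 + 17) mod 68 = 55 -> agrees with the trace
step 8: x = (22*55 + 17) mod 68 = 3 -> same as recorded
step 9: x = (22*3 + 17) mod 68 = 15 -> confirmed correct
All steps check out; nothing to correct.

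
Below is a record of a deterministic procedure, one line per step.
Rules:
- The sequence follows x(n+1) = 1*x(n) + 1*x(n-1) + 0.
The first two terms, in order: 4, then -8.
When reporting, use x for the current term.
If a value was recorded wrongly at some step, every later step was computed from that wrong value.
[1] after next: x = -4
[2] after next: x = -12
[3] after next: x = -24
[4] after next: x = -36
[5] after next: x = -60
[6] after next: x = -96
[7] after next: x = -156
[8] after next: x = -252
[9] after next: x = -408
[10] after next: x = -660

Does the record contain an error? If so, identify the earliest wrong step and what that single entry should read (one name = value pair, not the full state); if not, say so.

step 1: x = 1*(-8) + (1)*(4) + (0) = -4 -> checks out
step 2: x = 1*(-4) + (1)*(-8) + (0) = -12 -> same as recorded
step 3: x = 1*(-12) + (1)*(-4) + (0) = -16 -> first mismatch against the record
First deviation found at step 3; the corrected entry is x = -16.

step 3, x = -16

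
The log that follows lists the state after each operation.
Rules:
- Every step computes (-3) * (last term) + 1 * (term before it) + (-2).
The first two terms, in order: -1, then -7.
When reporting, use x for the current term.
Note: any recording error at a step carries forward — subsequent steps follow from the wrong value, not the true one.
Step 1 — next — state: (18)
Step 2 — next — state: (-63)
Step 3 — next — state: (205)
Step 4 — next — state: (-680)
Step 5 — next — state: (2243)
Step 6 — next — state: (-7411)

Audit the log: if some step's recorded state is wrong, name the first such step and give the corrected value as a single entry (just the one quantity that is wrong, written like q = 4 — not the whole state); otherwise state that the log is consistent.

no error

Recomputing the run from the initial state:
step 1: x = 18
step 2: x = -63
step 3: x = 205
step 4: x = -680
step 5: x = 2243
step 6: x = -7411
This matches the log at every step.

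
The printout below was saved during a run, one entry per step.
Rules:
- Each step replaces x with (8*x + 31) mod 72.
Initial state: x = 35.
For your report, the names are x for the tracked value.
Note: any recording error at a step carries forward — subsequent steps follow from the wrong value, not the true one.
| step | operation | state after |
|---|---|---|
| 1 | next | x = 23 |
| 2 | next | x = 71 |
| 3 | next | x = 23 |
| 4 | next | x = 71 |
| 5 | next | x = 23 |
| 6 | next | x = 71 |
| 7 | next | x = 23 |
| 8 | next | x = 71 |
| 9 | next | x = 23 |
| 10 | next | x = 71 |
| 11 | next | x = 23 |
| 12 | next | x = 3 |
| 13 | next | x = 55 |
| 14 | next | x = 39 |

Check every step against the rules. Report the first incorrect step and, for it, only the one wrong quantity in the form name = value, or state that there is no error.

step 12, x = 71

Recomputing the run from the initial state:
step 1: x = 23
step 2: x = 71
step 3: x = 23
step 4: x = 71
step 5: x = 23
step 6: x = 71
step 7: x = 23
step 8: x = 71
step 9: x = 23
step 10: x = 71
step 11: x = 23
step 12: x = 71
step 13: x = 23
step 14: x = 71
The first disagreement with the printout is at step 12, where the value should be x = 71.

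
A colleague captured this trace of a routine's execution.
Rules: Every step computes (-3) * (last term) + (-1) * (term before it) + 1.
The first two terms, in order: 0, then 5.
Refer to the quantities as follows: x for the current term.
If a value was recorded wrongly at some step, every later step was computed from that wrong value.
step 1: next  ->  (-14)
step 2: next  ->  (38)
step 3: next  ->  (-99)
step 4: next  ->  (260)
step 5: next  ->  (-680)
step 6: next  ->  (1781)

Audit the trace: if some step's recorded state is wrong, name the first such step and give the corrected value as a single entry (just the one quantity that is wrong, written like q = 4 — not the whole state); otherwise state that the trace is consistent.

Recomputing the run from the initial state:
step 1: x = -14
step 2: x = 38
step 3: x = -99
step 4: x = 260
step 5: x = -680
step 6: x = 1781
This matches the trace at every step.

no error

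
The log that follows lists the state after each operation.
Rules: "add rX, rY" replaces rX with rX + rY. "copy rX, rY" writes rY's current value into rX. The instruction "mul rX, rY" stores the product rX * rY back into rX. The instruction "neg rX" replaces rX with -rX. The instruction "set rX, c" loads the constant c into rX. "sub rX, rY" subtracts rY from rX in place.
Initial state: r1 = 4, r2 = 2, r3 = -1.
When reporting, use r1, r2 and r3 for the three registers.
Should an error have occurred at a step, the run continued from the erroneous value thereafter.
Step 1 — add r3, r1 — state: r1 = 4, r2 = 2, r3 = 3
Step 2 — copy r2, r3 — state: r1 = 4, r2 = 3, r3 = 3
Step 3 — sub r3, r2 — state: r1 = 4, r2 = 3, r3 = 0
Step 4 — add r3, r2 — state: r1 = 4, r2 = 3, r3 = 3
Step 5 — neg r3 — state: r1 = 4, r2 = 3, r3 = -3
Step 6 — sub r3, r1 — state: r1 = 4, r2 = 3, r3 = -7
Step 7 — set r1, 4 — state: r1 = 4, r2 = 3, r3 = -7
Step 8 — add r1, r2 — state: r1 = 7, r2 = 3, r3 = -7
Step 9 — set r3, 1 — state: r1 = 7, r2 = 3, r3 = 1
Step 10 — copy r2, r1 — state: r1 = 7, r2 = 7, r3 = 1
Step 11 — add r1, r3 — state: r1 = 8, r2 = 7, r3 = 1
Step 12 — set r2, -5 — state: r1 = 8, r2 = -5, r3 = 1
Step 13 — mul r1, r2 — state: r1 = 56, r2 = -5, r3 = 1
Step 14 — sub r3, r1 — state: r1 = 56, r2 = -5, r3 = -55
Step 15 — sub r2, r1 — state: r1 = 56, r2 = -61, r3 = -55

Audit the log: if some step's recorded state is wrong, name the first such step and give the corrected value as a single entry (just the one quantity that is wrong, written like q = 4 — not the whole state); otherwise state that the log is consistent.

Step 1: r3 = -1 + 4 = 3 — agrees with the log.
Step 2: r2 = 3 — in agreement.
Step 3: r3 = 3 - 3 = 0 — verified.
Step 4: r3 = 0 + 3 = 3 — exactly as logged.
Step 5: r3 = -(3) = -3 — checks out.
Step 6: r3 = -3 - 4 = -7 — checks out.
Step 7: r1 = 4 — confirmed correct.
Step 8: r1 = 4 + 3 = 7 — no discrepancy.
Step 9: r3 = 1 — consistent with the log.
Step 10: r2 = 7 — checks out.
Step 11: r1 = 7 + 1 = 8 — exactly as logged.
Step 12: r2 = -5 — no discrepancy.
Step 13: r1 = 8 * -5 = -40 — the recorded entry deviates here.
First deviation found at step 13; the corrected entry is r1 = -40.

step 13, r1 = -40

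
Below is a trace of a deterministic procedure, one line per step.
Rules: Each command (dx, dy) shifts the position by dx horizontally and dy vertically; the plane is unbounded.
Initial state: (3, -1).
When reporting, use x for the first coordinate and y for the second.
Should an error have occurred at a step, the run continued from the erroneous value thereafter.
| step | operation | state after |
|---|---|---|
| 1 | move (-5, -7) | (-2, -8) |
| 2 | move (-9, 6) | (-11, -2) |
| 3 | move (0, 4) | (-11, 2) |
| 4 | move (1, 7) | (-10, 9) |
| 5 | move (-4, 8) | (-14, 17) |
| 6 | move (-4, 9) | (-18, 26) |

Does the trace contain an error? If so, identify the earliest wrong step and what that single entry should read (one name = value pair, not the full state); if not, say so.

Step 1: x = 3 + (-5) = -2, y = -1 + (-7) = -8 — verified.
Step 2: x = -2 + (-9) = -11, y = -8 + (6) = -2 — confirmed correct.
Step 3: x = -11 + (0) = -11, y = -2 + (4) = 2 — matches.
Step 4: x = -11 + (1) = -10, y = 2 + (7) = 9 — no discrepancy.
Step 5: x = -10 + (-4) = -14, y = 9 + (8) = 17 — consistent with the trace.
Step 6: x = -14 + (-4) = -18, y = 17 + (9) = 26 — same as recorded.
All steps check out; nothing to correct.

no error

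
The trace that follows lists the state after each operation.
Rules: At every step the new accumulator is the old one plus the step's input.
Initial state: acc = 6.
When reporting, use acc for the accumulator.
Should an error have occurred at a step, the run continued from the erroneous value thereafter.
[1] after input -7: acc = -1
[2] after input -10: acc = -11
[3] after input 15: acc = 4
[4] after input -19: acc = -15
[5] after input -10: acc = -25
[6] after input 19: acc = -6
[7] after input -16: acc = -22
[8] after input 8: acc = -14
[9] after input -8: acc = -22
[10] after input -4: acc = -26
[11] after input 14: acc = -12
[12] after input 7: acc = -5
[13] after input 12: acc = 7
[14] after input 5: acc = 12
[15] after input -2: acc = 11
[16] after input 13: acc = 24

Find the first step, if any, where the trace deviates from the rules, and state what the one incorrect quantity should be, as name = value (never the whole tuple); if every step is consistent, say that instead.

step 15, acc = 10

step 1: acc = 6 + -7 = -1 -> in agreement
step 2: acc = -1 + -10 = -11 -> same as recorded
step 3: acc = -11 + 15 = 4 -> consistent with the trace
step 4: acc = 4 + -19 = -15 -> confirmed correct
step 5: acc = -15 + -10 = -25 -> checks out
step 6: acc = -25 + 19 = -6 -> same as recorded
step 7: acc = -6 + -16 = -22 -> exactly as logged
step 8: acc = -22 + 8 = -14 -> verified
step 9: acc = -14 + -8 = -22 -> no discrepancy
step 10: acc = -22 + -4 = -26 -> agrees with the trace
step 11: acc = -26 + 14 = -12 -> checks out
step 12: acc = -12 + 7 = -5 -> agrees with the trace
step 13: acc = -5 + 12 = 7 -> checks out
step 14: acc = 7 + 5 = 12 -> checks out
step 15: acc = 12 + -2 = 10 -> the trace has a different value
The audit stops at step 15: the recorded entry is wrong and should be acc = 10.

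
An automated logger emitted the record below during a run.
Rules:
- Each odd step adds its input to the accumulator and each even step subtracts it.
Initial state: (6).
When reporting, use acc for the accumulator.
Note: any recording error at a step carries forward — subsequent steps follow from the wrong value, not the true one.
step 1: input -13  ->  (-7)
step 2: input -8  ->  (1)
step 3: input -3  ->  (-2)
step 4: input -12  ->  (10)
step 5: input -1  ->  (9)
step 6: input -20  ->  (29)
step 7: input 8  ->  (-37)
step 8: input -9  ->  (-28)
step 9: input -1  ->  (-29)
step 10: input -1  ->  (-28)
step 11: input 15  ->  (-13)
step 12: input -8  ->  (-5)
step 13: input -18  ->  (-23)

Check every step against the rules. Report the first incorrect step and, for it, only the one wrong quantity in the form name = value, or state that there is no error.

Recomputing the run from the initial state:
step 1: acc = -7
step 2: acc = 1
step 3: acc = -2
step 4: acc = 10
step 5: acc = 9
step 6: acc = 29
step 7: acc = 37
step 8: acc = 46
step 9: acc = 45
step 10: acc = 46
step 11: acc = 61
step 12: acc = 69
step 13: acc = 51
The first disagreement with the record is at step 7, where the value should be acc = 37.

step 7, acc = 37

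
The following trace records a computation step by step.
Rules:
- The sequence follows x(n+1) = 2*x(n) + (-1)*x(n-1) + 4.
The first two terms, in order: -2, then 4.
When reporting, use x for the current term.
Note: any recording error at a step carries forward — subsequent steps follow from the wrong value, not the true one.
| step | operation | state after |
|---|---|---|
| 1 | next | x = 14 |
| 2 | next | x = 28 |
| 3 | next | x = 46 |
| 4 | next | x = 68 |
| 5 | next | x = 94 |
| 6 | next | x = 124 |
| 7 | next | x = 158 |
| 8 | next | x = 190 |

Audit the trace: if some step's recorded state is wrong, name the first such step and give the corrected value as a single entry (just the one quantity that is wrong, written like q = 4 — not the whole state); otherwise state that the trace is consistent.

step 1: x = 2*(4) + (-1)*(-2) + (4) = 14 -> confirmed correct
step 2: x = 2*(14) + (-1)*(4) + (4) = 28 -> verified
step 3: x = 2*(28) + (-1)*(14) + (4) = 46 -> matches
step 4: x = 2*(46) + (-1)*(28) + (4) = 68 -> in agreement
step 5: x = 2*(68) + (-1)*(46) + (4) = 94 -> verified
step 6: x = 2*(94) + (-1)*(68) + (4) = 124 -> same as recorded
step 7: x = 2*(124) + (-1)*(94) + (4) = 158 -> same as recorded
step 8: x = 2*(158) + (-1)*(124) + (4) = 196 -> the trace has a different value
First deviation found at step 8; the corrected entry is x = 196.

step 8, x = 196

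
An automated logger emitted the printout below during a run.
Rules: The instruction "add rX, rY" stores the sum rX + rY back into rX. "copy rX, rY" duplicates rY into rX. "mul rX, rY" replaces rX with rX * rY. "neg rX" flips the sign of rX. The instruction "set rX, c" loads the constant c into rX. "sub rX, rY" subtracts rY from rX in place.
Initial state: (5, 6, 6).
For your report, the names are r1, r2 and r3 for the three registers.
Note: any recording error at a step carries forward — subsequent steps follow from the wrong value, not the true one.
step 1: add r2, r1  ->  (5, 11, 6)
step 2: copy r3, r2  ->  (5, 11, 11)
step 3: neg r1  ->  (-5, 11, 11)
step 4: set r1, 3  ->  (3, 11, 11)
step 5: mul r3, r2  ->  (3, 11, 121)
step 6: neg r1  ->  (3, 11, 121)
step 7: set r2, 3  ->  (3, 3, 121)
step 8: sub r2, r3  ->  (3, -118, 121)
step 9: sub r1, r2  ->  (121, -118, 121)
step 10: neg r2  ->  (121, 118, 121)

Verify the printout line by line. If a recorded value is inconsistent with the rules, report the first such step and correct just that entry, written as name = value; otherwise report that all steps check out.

1. r2 = 6 + 5 = 11 (no discrepancy)
2. r3 = 11 (checks out)
3. r1 = -(5) = -5 (confirmed correct)
4. r1 = 3 (verified)
5. r3 = 11 * 11 = 121 (agrees with the printout)
6. r1 = -(3) = -3 (the printout disagrees here)
The audit stops at step 6: the recorded entry is wrong and should be r1 = -3.

step 6, r1 = -3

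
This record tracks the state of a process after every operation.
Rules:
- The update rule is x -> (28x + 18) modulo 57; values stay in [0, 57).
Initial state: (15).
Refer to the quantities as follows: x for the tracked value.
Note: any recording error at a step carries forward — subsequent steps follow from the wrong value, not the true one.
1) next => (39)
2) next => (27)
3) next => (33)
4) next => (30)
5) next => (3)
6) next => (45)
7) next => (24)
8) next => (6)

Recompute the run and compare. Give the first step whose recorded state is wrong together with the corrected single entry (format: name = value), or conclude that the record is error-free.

no error

Recomputing the run from the initial state:
step 1: x = 39
step 2: x = 27
step 3: x = 33
step 4: x = 30
step 5: x = 3
step 6: x = 45
step 7: x = 24
step 8: x = 6
This matches the record at every step.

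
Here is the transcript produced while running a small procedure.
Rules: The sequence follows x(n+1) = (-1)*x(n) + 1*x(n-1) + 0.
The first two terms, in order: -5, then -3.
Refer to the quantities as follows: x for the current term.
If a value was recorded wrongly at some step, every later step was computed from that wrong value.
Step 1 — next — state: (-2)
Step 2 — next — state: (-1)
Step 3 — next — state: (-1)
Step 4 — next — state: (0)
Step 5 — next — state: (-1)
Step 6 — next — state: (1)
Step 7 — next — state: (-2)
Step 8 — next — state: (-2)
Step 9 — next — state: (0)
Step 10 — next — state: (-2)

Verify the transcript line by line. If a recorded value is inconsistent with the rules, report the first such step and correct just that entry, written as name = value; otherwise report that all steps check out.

Recomputing the run from the initial state:
step 1: x = -2
step 2: x = -1
step 3: x = -1
step 4: x = 0
step 5: x = -1
step 6: x = 1
step 7: x = -2
step 8: x = 3
step 9: x = -5
step 10: x = 8
The first disagreement with the transcript is at step 8, where the value should be x = 3.

step 8, x = 3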